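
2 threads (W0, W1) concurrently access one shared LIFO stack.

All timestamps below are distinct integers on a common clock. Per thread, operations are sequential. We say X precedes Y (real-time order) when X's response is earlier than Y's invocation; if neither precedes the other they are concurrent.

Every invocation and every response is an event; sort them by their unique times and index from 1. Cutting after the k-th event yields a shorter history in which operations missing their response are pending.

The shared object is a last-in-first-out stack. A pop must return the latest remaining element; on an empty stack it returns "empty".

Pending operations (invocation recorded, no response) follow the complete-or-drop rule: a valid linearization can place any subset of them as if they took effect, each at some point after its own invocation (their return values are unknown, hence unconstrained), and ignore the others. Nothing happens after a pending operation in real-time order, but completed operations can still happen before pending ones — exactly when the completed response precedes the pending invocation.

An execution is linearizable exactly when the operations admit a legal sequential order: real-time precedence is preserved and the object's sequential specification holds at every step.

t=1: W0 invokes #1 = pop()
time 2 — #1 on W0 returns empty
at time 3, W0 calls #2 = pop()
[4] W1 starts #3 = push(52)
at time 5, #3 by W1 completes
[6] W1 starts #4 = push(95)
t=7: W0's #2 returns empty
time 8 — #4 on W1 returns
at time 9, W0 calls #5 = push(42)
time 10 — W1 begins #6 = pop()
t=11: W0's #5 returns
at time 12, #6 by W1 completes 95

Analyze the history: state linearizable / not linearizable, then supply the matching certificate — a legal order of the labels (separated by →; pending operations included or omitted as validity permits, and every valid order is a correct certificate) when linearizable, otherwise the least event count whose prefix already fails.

linearizable — witness: #1 → #2 → #3 → #4 → #6 → #5

1. #1 pop() → empty, leaving stack <>
2. #2 pop() → empty, leaving stack <>
3. #3 push(52), leaving stack <52>
4. #4 push(95), leaving stack <52,95>
5. #6 pop() → 95, leaving stack <52>
6. #5 push(42), leaving stack <52,42>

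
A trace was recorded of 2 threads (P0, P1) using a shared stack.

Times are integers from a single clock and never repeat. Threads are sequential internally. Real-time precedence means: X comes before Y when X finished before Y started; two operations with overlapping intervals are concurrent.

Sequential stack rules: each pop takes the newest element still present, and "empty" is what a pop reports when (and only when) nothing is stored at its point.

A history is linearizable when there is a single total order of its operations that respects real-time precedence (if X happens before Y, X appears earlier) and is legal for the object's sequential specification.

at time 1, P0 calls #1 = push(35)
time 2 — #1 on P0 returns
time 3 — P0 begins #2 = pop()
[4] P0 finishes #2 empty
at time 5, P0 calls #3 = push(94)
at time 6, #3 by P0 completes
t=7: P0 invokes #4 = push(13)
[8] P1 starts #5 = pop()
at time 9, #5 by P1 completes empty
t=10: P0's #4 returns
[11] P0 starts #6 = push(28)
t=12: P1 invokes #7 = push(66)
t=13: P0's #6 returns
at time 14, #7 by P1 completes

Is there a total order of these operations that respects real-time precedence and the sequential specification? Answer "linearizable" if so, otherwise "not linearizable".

not linearizable

the violation lands at event 4, #2's response at time 4: events 1..3 linearize, events 1..4 do not
one real-time candidate order over the 2 completed operations — the stack replay rejects it
take #1, #2: step 2 already fails, because #2 pop() → empty cannot occur there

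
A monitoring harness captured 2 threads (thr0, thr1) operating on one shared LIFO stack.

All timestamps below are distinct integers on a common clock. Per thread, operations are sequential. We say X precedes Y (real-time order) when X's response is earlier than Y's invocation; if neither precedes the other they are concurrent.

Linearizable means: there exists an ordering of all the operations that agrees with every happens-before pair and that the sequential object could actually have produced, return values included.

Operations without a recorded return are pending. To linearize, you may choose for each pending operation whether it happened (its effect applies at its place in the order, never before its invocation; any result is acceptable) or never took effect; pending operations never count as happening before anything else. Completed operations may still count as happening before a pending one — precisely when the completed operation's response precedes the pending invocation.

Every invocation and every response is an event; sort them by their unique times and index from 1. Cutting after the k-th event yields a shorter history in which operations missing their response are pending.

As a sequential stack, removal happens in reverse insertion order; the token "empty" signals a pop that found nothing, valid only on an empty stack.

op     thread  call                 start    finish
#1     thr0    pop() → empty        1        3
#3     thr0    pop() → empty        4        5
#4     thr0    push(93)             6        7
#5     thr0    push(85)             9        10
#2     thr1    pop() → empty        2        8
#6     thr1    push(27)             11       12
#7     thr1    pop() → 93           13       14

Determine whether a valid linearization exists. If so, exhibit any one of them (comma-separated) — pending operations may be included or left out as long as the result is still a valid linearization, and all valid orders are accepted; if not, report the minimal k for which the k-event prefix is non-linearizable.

through event 13 a valid linearization exists; event 14 (#7 responding at time 14) ends that
the 7 completed operations admit 4 real-time orders; each fails the LIFO stack replay
for example #1, #2, #3, #4, #5, #6, #7 fails at step 7: #7 pop() → 93 is not legal there
for example #1, #3, #2, #4, #5, #6, #7 fails at step 7: #7 pop() → 93 is not legal there

not linearizable — minimal violating prefix: 14 events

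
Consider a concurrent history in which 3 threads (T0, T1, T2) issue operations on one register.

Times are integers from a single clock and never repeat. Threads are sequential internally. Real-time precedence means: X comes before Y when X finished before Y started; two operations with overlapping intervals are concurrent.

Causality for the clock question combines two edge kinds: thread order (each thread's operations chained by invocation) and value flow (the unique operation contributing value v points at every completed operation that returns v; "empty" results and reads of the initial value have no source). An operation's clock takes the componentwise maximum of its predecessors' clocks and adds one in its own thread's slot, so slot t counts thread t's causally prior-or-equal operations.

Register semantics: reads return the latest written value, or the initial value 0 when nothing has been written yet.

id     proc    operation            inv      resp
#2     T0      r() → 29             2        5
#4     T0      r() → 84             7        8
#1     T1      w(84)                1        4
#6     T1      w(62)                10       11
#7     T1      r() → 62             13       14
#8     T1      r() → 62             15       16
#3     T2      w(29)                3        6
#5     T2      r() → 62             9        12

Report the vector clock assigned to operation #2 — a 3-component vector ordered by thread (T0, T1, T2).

VC(#3, invoked at 3): no causal predecessors; +1 on T2 → (0, 0, 1)
VC(#1, invoked at 1): no causal predecessors; +1 on T1 → (0, 1, 0)
merge at #6 (invoked 10): VC(#1)=(0, 1, 0), own-thread bump on T1 → (0, 2, 0)
merge at #2 (invoked 2): VC(#3)=(0, 0, 1), own-thread bump on T0 → (1, 0, 1)
merge at #7 (invoked 13): VC(#6)=(0, 2, 0), own-thread bump on T1 → (0, 3, 0)
merge at #5 (invoked 9): VC(#3)=(0, 0, 1), VC(#6)=(0, 2, 0), own-thread bump on T2 → (0, 2, 2)
merge at #8 (invoked 15): VC(#6)=(0, 2, 0), VC(#7)=(0, 3, 0), own-thread bump on T1 → (0, 4, 0)
merge at #4 (invoked 7): VC(#1)=(0, 1, 0), VC(#2)=(1, 0, 1), own-thread bump on T0 → (2, 1, 1)
target: VC(#2) = (1, 0, 1)

(1, 0, 1)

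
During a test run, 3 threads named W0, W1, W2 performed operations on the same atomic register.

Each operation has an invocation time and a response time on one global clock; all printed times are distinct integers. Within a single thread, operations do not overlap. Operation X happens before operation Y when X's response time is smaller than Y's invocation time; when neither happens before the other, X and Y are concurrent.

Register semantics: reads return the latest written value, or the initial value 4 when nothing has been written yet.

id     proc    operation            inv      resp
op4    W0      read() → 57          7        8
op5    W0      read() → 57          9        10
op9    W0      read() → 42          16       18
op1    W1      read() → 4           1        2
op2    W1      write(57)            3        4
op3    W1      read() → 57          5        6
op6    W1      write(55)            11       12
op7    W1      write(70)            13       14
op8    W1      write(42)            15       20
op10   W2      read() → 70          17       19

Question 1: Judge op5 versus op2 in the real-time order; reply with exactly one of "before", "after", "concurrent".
Answer: after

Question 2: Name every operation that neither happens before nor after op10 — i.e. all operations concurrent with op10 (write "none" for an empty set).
Answer: op8, op9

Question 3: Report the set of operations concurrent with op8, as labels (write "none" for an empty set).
Answer: op10, op9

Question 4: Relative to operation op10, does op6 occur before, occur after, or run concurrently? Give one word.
Answer: before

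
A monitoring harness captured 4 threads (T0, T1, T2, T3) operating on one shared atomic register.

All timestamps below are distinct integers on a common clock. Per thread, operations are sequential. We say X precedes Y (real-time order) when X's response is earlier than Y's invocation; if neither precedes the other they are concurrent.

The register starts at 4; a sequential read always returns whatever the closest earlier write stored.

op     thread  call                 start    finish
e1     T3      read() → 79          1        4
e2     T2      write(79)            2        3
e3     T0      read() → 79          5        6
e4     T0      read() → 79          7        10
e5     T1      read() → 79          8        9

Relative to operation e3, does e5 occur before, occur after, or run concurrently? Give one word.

after

e5 spans [8,9], e3 spans [5,6]
resp(e3)=6 < inv(e5)=8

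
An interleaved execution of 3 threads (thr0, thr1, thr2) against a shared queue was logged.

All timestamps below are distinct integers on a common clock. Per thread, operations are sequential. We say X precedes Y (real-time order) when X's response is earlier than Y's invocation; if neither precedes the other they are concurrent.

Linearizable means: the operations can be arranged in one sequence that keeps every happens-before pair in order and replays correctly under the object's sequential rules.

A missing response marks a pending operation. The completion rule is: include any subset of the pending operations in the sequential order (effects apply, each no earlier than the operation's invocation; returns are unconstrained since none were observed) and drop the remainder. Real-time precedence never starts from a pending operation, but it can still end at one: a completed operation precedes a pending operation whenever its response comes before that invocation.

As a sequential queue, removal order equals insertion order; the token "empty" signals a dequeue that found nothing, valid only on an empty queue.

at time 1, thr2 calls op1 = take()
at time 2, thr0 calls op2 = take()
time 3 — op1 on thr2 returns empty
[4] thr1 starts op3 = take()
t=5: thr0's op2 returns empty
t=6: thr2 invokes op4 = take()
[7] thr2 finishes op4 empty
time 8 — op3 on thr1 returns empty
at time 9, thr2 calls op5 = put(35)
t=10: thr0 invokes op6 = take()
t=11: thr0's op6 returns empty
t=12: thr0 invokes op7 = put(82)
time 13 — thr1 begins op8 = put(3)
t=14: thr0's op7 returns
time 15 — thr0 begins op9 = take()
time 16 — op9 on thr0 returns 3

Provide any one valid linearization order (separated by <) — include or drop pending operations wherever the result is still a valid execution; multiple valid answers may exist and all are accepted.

op1 < op2 < op3 < op4 < op6 < op8 < op5 < op7 < op9

1. op1 take() → empty, leaving queue <>
2. op2 take() → empty, leaving queue <>
3. op3 take() → empty, leaving queue <>
4. op4 take() → empty, leaving queue <>
5. op6 take() → empty, leaving queue <>
6. op8 put(3) (pending, included), leaving queue <3>
7. op5 put(35) (pending, included), leaving queue <3,35>
8. op7 put(82), leaving queue <3,35,82>
9. op9 take() → 3, leaving queue <35,82>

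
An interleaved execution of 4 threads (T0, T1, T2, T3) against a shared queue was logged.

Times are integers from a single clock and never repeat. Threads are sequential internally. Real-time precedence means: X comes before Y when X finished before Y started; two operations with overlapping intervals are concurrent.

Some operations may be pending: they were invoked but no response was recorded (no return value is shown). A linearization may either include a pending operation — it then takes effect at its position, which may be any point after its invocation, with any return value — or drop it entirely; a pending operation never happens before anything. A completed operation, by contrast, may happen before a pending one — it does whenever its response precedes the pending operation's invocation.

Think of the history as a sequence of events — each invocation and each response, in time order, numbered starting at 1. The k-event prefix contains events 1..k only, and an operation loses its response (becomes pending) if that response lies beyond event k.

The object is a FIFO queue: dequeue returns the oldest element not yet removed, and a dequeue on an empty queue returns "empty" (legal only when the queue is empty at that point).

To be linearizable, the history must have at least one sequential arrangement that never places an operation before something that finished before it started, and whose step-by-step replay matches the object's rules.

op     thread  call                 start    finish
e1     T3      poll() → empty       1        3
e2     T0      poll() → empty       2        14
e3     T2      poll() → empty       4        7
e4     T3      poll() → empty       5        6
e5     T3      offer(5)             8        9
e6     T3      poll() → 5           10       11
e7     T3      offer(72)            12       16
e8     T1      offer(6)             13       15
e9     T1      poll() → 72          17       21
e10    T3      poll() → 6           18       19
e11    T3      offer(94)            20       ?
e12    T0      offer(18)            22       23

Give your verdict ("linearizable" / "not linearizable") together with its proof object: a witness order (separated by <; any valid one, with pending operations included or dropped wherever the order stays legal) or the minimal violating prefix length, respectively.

linearizable — witness: e1 < e2 < e3 < e4 < e5 < e6 < e7 < e8 < e9 < e10 < e11 < e12

after step 1 (e1 poll() → empty): queue <>
after step 2 (e2 poll() → empty): queue <>
after step 3 (e3 poll() → empty): queue <>
after step 4 (e4 poll() → empty): queue <>
after step 5 (e5 offer(5)): queue <5>
after step 6 (e6 poll() → 5): queue <>
after step 7 (e7 offer(72)): queue <72>
after step 8 (e8 offer(6)): queue <72,6>
after step 9 (e9 poll() → 72): queue <6>
after step 10 (e10 poll() → 6): queue <>
after step 11 (e11 offer(94) (pending, included)): queue <94>
after step 12 (e12 offer(18)): queue <94,18>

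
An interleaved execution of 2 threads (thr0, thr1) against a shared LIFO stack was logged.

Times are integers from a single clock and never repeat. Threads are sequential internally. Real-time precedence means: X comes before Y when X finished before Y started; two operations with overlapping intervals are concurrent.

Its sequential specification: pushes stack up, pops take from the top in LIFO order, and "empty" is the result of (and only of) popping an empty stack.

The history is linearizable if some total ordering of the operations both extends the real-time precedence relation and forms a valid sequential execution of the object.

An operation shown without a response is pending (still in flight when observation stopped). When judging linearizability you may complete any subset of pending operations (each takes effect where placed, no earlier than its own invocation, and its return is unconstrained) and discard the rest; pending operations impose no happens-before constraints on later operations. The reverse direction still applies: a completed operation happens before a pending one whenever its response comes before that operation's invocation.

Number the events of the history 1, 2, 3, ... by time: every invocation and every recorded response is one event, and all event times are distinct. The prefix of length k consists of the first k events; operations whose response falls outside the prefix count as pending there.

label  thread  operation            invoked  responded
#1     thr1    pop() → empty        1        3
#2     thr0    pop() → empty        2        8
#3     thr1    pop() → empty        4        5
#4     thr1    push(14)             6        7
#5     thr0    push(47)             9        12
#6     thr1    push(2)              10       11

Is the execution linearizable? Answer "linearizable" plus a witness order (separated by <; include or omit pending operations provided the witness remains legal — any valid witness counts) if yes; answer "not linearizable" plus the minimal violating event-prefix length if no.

linearizable — witness: #1 < #2 < #3 < #4 < #5 < #6

step 1: #1 pop() → empty — stack <>
step 2: #2 pop() → empty — stack <>
step 3: #3 pop() → empty — stack <>
step 4: #4 push(14) — stack <14>
step 5: #5 push(47) — stack <14,47>
step 6: #6 push(2) — stack <14,47,2>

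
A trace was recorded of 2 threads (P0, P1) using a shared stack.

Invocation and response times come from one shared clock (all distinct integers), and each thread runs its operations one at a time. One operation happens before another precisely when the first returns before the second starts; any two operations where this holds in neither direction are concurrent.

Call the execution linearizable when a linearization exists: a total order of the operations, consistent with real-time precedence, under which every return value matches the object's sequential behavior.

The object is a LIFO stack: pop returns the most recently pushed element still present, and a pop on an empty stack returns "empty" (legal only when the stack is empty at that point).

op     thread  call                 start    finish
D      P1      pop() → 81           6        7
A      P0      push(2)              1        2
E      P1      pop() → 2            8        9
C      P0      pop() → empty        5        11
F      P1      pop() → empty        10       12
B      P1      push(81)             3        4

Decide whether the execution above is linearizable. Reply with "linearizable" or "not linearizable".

linearizable

a witness: A, B, D, E, C, F
1. A push(2), leaving stack <2>
2. B push(81), leaving stack <2,81>
3. D pop() → 81, leaving stack <2>
4. E pop() → 2, leaving stack <>
5. C pop() → empty, leaving stack <>
6. F pop() → empty, leaving stack <>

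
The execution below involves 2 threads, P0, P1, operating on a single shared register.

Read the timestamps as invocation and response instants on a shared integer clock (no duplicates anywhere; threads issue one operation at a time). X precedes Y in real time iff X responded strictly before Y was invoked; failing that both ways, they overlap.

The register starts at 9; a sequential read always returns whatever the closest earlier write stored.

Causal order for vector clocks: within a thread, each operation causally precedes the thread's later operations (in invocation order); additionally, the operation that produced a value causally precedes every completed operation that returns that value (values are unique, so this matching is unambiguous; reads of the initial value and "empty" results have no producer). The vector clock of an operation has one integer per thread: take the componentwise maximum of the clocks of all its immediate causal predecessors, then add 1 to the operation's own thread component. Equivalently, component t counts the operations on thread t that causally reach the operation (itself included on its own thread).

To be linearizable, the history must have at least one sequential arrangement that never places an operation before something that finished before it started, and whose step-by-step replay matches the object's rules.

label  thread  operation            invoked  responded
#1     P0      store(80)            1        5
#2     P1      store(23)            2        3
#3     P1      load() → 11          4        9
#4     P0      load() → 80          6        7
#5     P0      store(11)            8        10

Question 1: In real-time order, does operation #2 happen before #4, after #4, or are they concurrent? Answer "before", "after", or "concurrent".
Answer: before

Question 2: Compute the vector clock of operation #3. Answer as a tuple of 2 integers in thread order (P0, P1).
Answer: (3, 2)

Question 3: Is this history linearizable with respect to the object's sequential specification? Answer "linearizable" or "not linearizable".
linearizable

one valid linearization: #2, #1, #4, #5, #3
step 1: #2 store(23) — value 23
step 2: #1 store(80) — value 80
step 3: #4 load() → 80 — value 80
step 4: #5 store(11) — value 11
step 5: #3 load() → 11 — value 11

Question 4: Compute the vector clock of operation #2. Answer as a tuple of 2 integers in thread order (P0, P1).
Answer: (0, 1)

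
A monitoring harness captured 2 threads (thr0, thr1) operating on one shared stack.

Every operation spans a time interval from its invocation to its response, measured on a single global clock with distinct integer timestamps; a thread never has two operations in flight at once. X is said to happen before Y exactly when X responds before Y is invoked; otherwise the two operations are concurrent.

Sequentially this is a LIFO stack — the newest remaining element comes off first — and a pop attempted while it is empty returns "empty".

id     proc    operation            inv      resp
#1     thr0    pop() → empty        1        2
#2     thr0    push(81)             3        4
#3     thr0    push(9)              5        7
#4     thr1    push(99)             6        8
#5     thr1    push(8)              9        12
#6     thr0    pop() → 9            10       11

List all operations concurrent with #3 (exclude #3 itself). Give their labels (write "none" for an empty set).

#4

overlap test against #3 [5,7]: concurrent iff the interval meets 5..7
#1 [1,2]: before
#2 [3,4]: before
#4 [6,8]: concurrent
#5 [9,12]: after
#6 [10,11]: after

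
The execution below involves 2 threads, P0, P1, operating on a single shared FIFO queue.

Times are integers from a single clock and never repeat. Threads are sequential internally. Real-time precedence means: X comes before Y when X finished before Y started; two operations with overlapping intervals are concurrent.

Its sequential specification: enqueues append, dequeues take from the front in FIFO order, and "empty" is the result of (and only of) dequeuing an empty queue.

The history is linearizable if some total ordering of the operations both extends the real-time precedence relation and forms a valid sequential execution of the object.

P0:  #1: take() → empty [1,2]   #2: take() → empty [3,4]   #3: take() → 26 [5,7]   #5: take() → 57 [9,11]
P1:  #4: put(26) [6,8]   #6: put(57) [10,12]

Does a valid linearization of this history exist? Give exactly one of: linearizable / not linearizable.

witness order: #1, #2, #4, #3, #6, #5
1. #1 take() → empty, leaving queue <>
2. #2 take() → empty, leaving queue <>
3. #4 put(26), leaving queue <26>
4. #3 take() → 26, leaving queue <>
5. #6 put(57), leaving queue <57>
6. #5 take() → 57, leaving queue <>

linearizable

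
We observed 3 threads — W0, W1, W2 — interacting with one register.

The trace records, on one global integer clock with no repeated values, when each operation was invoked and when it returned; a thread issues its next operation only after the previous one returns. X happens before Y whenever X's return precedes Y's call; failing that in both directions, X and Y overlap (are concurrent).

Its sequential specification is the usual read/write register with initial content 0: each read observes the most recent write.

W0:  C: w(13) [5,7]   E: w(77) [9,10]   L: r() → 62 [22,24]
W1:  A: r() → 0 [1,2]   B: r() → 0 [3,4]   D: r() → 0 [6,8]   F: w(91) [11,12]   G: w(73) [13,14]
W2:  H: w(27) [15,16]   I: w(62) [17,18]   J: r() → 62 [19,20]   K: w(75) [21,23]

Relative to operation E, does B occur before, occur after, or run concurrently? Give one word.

B spans [3,4], E spans [9,10]
resp(B)=4 < inv(E)=9

before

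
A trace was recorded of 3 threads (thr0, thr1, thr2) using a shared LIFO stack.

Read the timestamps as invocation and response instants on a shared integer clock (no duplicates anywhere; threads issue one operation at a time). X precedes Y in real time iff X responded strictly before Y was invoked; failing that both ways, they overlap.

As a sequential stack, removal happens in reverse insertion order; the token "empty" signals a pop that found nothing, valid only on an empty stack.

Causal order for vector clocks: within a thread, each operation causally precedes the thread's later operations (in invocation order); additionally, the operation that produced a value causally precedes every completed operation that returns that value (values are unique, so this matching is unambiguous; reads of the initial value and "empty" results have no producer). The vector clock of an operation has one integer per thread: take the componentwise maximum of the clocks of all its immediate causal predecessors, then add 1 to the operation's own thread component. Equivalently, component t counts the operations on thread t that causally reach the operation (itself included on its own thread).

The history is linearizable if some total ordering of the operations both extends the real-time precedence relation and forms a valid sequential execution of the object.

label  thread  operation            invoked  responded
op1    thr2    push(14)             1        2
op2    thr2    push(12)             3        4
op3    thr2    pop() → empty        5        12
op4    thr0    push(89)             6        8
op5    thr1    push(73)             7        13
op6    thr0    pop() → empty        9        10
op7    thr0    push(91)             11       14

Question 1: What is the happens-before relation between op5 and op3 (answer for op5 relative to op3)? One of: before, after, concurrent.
concurrent

op5 spans [7,13], op3 spans [5,12]
the intervals overlap in both directions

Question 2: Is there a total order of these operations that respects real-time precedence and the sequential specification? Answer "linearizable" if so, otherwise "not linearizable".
not linearizable

events 1..9 are fine; event 10 — the response of op6 at time 10 — makes the prefix non-linearizable
one real-time candidate order over the 4 completed operations — the LIFO stack replay rejects it
include/drop combinations of the 2 pending operations (op3, op5) were all tried; none helps
take op1, op2, op4, op6 (pending dropped): step 4 already fails, because op6 pop() → empty cannot occur there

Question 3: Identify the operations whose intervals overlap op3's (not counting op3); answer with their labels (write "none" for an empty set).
op4, op5, op6, op7

overlap test against op3 [5,12]: concurrent iff the interval meets 5..12
op1 [1,2]: before
op2 [3,4]: before
op4 [6,8]: concurrent
op5 [7,13]: concurrent
op6 [9,10]: concurrent
op7 [11,14]: concurrent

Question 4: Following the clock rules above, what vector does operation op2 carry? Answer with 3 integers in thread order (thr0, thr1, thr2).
(0, 0, 2)

op1, invoked 1, has no incoming edges; only thr2's bump applies → (0, 0, 1)
op5, invoked 7, has no incoming edges; only thr1's bump applies → (0, 1, 0)
op4, invoked 6, has no incoming edges; only thr0's bump applies → (1, 0, 0)
from VC(op1)=(0, 0, 1), op2 (invoked 3) maxes components and bumps thr2 → (0, 0, 2)
from VC(op4)=(1, 0, 0), op6 (invoked 9) maxes components and bumps thr0 → (2, 0, 0)
from VC(op2)=(0, 0, 2), op3 (invoked 5) maxes components and bumps thr2 → (0, 0, 3)
from VC(op6)=(2, 0, 0), op7 (invoked 11) maxes components and bumps thr0 → (3, 0, 0)
target: VC(op2) = (0, 0, 2)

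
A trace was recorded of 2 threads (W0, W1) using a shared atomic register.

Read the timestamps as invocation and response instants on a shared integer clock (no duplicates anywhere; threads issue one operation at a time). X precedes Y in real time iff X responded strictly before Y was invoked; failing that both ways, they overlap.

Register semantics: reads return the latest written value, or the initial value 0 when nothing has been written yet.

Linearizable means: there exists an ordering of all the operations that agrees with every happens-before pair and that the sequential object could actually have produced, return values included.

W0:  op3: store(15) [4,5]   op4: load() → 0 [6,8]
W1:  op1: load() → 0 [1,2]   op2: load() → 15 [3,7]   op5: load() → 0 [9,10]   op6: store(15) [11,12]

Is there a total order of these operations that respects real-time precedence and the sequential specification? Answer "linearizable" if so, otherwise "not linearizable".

not linearizable

through event 7 a valid linearization exists; event 8 (op4 responding at time 8) ends that
all 3 real-time-respecting orders fail — 4 completed atomic register operations, no legal replay
one such order, op1, op2, op3, op4, breaks at step 2 where op2 load() → 15 is illegal
one such order, op1, op3, op2, op4, breaks at step 4 where op4 load() → 0 is illegal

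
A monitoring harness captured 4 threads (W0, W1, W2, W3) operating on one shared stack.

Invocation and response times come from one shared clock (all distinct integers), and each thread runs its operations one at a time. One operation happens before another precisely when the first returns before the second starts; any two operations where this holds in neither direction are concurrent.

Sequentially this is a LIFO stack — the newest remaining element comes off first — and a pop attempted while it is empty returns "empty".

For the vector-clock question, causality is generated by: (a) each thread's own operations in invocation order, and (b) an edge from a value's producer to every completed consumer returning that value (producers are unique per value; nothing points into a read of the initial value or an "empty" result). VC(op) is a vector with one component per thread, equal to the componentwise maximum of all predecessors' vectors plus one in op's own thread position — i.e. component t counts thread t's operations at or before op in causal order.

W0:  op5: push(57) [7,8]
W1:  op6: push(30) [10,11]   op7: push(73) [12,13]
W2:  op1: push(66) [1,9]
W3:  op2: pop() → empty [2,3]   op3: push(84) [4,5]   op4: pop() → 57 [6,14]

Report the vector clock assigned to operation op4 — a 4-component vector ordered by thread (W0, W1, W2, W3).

(1, 0, 0, 3)

invoked at 2, op2 has no predecessors; its own W3 bump gives (0, 0, 0, 1)
invoked at 1, op1 has no predecessors; its own W2 bump gives (0, 0, 1, 0)
invoked at 10, op6 has no predecessors; its own W1 bump gives (0, 1, 0, 0)
invoked at 7, op5 has no predecessors; its own W0 bump gives (1, 0, 0, 0)
op3 (invocation 4): componentwise max over VC(op2)=(0, 0, 0, 1), +1 at W3, giving (0, 0, 0, 2)
op7 (invocation 12): componentwise max over VC(op6)=(0, 1, 0, 0), +1 at W1, giving (0, 2, 0, 0)
op4 (invocation 6): componentwise max over VC(op3)=(0, 0, 0, 2), VC(op5)=(1, 0, 0, 0), +1 at W3, giving (1, 0, 0, 3)
target: VC(op4) = (1, 0, 0, 3)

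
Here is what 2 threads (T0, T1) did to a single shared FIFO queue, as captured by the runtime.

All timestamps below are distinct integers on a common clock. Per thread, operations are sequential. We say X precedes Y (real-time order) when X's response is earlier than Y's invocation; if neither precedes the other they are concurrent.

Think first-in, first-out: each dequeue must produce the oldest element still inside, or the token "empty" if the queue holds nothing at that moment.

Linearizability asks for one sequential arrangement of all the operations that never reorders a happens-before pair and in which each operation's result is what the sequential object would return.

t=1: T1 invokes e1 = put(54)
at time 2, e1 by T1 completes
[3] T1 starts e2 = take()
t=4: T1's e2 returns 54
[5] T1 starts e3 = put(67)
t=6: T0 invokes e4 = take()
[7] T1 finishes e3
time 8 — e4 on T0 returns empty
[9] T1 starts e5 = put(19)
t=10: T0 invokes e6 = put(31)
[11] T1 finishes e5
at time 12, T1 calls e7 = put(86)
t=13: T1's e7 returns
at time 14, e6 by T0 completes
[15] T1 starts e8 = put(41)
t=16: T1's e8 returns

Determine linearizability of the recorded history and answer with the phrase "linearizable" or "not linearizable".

one valid linearization: e1, e2, e4, e3, e5, e6, e7, e8
step 1: e1 put(54) — queue <54>
step 2: e2 take() → 54 — queue <>
step 3: e4 take() → empty — queue <>
step 4: e3 put(67) — queue <67>
step 5: e5 put(19) — queue <67,19>
step 6: e6 put(31) — queue <67,19,31>
step 7: e7 put(86) — queue <67,19,31,86>
step 8: e8 put(41) — queue <67,19,31,86,41>

linearizable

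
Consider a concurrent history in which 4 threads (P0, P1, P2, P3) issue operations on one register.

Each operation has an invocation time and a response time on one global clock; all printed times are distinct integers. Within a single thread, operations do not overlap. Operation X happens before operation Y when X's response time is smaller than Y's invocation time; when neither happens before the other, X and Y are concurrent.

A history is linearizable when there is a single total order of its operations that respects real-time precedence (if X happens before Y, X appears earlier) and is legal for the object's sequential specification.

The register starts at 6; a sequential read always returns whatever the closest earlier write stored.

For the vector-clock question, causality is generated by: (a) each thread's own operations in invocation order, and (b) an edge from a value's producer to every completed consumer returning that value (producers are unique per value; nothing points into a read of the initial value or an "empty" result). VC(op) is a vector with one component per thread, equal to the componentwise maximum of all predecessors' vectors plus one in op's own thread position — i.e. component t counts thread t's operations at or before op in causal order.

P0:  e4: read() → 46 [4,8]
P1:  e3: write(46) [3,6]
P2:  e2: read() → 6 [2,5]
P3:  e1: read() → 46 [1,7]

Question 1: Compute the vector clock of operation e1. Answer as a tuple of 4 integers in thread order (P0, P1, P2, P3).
root op e2, invoked 2: fresh clock plus P2's own tick → (0, 0, 1, 0)
root op e3, invoked 3: fresh clock plus P1's own tick → (0, 1, 0, 0)
e1 (invocation 1): componentwise max over VC(e3)=(0, 1, 0, 0), +1 at P3, giving (0, 1, 0, 1)
e4 (invocation 4): componentwise max over VC(e3)=(0, 1, 0, 0), +1 at P0, giving (1, 1, 0, 0)
target: VC(e1) = (0, 1, 0, 1)

(0, 1, 0, 1)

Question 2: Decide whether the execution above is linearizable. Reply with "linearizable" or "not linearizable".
one valid linearization: e2, e3, e1, e4
1. e2 read() → 6, leaving value 6
2. e3 write(46), leaving value 46
3. e1 read() → 46, leaving value 46
4. e4 read() → 46, leaving value 46

linearizable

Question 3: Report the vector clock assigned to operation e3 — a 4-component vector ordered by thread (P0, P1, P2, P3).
no predecessors for e2 (invoked 2): P2 increments from zero → (0, 0, 1, 0)
no predecessors for e3 (invoked 3): P1 increments from zero → (0, 1, 0, 0)
from VC(e3)=(0, 1, 0, 0), e1 (invoked 1) maxes components and bumps P3 → (0, 1, 0, 1)
from VC(e3)=(0, 1, 0, 0), e4 (invoked 4) maxes components and bumps P0 → (1, 1, 0, 0)
target: VC(e3) = (0, 1, 0, 0)

(0, 1, 0, 0)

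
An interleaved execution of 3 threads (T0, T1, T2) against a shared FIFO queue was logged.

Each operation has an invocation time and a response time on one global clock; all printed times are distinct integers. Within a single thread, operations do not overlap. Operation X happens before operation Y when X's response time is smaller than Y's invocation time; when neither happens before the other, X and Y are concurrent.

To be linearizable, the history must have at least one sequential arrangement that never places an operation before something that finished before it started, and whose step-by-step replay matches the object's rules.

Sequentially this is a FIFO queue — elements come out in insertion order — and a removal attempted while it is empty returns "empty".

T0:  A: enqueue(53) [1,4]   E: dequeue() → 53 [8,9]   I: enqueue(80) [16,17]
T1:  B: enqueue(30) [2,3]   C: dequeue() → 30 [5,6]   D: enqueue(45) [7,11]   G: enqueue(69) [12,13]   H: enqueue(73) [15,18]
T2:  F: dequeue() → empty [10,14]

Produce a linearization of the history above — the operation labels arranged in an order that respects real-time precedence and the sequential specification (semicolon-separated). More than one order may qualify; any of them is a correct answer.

B; A; C; E; F; D; G; H; I

after step 1 (B enqueue(30)): queue <30>
after step 2 (A enqueue(53)): queue <30,53>
after step 3 (C dequeue() → 30): queue <53>
after step 4 (E dequeue() → 53): queue <>
after step 5 (F dequeue() → empty): queue <>
after step 6 (D enqueue(45)): queue <45>
after step 7 (G enqueue(69)): queue <45,69>
after step 8 (H enqueue(73)): queue <45,69,73>
after step 9 (I enqueue(80)): queue <45,69,73,80>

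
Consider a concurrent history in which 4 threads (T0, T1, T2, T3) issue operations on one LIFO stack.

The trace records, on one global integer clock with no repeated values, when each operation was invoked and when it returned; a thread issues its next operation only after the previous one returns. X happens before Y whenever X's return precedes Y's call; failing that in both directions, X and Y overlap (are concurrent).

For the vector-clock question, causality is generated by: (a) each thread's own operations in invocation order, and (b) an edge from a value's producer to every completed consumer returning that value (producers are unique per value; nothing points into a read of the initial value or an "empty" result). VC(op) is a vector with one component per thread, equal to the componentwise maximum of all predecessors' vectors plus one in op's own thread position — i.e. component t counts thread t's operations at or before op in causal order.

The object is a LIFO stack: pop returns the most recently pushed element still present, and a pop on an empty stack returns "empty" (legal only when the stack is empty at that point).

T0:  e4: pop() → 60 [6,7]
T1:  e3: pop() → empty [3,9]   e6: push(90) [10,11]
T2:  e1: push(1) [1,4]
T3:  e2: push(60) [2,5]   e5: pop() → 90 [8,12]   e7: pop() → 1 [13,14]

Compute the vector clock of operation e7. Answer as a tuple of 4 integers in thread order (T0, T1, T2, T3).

(0, 2, 1, 3)

e2 (invocation 2): nothing precedes it; T3's component alone gives (0, 0, 0, 1)
e1 (invocation 1): nothing precedes it; T2's component alone gives (0, 0, 1, 0)
e3 (invocation 3): nothing precedes it; T1's component alone gives (0, 1, 0, 0)
merge at e6 (invoked 10): VC(e3)=(0, 1, 0, 0), own-thread bump on T1 → (0, 2, 0, 0)
merge at e4 (invoked 6): VC(e2)=(0, 0, 0, 1), own-thread bump on T0 → (1, 0, 0, 1)
merge at e5 (invoked 8): VC(e2)=(0, 0, 0, 1), VC(e6)=(0, 2, 0, 0), own-thread bump on T3 → (0, 2, 0, 2)
merge at e7 (invoked 13): VC(e1)=(0, 0, 1, 0), VC(e5)=(0, 2, 0, 2), own-thread bump on T3 → (0, 2, 1, 3)
target: VC(e7) = (0, 2, 1, 3)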